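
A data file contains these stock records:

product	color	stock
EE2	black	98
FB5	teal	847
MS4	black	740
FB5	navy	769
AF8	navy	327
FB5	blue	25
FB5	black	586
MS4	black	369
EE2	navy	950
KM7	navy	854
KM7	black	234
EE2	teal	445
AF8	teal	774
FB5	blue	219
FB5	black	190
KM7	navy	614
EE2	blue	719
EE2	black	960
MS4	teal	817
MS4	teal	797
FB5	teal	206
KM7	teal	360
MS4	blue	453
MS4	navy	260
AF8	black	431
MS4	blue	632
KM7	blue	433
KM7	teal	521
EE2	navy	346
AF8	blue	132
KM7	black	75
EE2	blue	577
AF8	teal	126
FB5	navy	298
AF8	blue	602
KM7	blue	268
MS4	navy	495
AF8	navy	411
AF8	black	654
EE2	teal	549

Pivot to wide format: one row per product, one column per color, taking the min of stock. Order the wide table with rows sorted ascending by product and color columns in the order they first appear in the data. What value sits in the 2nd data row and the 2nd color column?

With rows sorted ascending by product, row 2 is product=EE2. color columns in first-appearance order: black, teal, navy, blue; column 2 is teal.
Long rows with product=EE2, color=teal: min(445, 549) = 445.

445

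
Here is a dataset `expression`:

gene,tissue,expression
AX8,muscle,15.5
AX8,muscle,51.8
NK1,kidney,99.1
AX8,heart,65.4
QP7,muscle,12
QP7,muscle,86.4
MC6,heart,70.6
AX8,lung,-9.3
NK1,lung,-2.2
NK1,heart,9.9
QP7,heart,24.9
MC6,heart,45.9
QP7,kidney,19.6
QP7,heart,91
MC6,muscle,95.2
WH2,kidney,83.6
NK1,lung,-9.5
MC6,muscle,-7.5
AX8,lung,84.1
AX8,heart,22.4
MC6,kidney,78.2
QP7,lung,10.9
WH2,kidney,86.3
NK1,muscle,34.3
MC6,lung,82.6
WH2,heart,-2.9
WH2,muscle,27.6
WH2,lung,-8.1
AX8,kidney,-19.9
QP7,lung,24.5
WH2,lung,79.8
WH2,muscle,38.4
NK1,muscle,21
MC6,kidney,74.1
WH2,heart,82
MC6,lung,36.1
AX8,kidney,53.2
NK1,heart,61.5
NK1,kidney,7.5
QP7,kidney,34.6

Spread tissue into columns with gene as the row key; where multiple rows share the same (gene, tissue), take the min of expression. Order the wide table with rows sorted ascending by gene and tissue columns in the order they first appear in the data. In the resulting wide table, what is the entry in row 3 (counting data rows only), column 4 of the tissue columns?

-9.5

With rows sorted ascending by gene, row 3 is gene=NK1. tissue columns in first-appearance order: muscle, kidney, heart, lung; column 4 is lung.
Long rows with gene=NK1, tissue=lung: min(-2.2, -9.5) = -9.5.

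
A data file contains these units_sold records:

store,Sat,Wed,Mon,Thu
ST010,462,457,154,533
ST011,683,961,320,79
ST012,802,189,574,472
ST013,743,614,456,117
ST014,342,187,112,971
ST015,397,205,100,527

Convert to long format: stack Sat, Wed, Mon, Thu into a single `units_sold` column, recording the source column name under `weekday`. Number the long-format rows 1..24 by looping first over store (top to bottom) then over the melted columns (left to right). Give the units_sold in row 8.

79

24 rows total (6 × 4). Row 8: index ⌊(8-1)/4⌋ = 1 into store → ST011; (8-1) mod 4 = 3 into the melted columns → Thu.
So row 8 is (ST011, Thu, 79); units_sold = 79.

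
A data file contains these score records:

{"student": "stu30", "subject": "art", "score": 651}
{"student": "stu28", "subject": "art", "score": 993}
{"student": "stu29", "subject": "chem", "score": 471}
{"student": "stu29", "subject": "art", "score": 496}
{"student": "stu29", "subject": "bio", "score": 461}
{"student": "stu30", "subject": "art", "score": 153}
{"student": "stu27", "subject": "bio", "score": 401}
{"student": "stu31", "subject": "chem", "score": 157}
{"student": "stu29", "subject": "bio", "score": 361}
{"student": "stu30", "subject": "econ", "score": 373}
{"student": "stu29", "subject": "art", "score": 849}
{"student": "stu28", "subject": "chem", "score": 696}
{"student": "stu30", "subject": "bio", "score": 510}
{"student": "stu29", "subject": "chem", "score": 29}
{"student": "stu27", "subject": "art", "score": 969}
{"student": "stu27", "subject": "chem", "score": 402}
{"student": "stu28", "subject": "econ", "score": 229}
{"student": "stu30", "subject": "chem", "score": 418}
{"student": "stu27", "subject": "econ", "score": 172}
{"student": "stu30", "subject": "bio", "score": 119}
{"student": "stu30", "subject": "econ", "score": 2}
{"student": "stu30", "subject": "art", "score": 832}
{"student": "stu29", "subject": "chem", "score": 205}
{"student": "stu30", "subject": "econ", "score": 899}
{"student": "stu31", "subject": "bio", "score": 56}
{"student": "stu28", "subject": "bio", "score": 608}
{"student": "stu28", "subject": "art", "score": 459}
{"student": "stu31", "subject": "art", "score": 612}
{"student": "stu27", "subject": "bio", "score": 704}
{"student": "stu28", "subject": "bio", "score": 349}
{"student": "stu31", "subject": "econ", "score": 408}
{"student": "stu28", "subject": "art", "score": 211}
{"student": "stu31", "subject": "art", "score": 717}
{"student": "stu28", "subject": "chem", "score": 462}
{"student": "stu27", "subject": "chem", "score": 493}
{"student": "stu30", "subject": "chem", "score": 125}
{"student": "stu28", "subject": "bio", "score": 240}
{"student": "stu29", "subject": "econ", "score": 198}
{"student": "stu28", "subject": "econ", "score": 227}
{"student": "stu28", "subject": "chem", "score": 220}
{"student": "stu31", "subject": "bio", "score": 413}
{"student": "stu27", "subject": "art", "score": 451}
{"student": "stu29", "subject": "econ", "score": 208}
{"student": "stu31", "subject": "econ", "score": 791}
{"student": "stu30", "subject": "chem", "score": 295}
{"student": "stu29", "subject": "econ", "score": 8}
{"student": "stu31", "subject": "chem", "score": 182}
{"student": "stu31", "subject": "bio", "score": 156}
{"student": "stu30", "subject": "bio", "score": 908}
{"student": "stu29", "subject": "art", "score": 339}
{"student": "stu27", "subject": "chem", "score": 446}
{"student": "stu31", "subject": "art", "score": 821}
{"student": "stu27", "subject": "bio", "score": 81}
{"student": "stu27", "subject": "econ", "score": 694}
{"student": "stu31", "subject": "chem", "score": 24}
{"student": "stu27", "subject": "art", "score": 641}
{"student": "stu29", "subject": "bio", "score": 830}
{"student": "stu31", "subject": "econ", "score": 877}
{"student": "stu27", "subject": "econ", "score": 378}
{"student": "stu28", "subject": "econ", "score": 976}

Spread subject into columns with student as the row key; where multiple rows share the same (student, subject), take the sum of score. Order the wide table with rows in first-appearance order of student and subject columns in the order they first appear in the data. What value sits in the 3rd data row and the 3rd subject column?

1652

With rows in first-appearance order of student, row 3 is student=stu29. subject columns in first-appearance order: art, chem, bio, econ; column 3 is bio.
Long rows with student=stu29, subject=bio: 461 + 361 + 830 = 1652.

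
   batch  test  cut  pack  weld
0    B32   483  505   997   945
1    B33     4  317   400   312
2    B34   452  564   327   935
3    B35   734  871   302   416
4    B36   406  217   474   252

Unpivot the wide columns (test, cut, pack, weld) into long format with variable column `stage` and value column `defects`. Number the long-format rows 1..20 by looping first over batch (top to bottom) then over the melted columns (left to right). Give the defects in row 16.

416

20 rows total (5 × 4). Row 16: index ⌊(16-1)/4⌋ = 3 into batch → B35; (16-1) mod 4 = 3 into the melted columns → weld.
So row 16 is (B35, weld, 416); defects = 416.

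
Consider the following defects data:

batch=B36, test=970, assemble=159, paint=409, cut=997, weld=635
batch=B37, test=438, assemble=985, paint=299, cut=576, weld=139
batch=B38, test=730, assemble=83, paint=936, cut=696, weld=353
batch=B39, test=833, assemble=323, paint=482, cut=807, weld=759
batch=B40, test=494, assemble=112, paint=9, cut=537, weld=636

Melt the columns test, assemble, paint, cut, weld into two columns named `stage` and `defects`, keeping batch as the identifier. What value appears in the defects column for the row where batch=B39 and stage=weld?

759

Unpivoting turns each (batch, wide-column) pair into one long row.
The wide cell at row B39, column weld holds 759, so the long row (B39, weld) has defects=759.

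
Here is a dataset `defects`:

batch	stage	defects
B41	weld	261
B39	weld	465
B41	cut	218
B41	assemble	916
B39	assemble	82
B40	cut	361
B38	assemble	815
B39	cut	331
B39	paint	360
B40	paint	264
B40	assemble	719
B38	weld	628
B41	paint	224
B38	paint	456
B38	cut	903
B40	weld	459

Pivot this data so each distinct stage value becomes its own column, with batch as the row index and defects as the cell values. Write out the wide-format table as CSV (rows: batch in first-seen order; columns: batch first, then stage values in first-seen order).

batch,weld,cut,assemble,paint
B41,261,218,916,224
B39,465,331,82,360
B40,459,361,719,264
B38,628,903,815,456

Columns: batch plus the 4 distinct stage values (weld, cut, assemble, paint).
For example, row B41 column weld takes defects=261 from the long row (B41, weld).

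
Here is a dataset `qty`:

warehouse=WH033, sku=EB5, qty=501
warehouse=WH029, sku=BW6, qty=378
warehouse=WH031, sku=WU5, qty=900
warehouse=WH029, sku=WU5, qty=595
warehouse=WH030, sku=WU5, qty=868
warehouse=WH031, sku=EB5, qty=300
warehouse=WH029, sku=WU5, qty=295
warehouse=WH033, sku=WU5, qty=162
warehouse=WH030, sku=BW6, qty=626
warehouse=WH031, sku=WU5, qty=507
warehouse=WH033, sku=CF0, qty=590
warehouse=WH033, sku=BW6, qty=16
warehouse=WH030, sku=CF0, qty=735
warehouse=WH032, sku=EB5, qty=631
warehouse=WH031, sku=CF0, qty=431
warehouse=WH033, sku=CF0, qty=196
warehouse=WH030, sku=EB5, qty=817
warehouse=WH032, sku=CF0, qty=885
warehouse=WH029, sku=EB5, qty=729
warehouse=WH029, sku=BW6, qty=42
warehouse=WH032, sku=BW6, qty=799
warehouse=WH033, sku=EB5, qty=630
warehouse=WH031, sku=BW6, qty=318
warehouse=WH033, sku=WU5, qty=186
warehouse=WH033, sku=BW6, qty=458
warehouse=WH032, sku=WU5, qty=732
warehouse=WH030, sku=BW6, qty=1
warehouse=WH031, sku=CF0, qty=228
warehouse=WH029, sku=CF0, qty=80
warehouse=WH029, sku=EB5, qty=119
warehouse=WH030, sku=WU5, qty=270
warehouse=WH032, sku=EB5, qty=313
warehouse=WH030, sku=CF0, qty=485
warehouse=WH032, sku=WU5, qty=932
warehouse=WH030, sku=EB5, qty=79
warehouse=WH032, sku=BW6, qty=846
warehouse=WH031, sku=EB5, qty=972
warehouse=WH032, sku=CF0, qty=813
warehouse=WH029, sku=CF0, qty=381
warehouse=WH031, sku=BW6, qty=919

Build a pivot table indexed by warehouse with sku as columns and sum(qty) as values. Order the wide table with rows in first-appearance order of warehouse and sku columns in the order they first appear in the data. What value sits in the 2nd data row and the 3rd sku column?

With rows in first-appearance order of warehouse, row 2 is warehouse=WH029. sku columns in first-appearance order: EB5, BW6, WU5, CF0; column 3 is WU5.
Long rows with warehouse=WH029, sku=WU5: 595 + 295 = 890.

890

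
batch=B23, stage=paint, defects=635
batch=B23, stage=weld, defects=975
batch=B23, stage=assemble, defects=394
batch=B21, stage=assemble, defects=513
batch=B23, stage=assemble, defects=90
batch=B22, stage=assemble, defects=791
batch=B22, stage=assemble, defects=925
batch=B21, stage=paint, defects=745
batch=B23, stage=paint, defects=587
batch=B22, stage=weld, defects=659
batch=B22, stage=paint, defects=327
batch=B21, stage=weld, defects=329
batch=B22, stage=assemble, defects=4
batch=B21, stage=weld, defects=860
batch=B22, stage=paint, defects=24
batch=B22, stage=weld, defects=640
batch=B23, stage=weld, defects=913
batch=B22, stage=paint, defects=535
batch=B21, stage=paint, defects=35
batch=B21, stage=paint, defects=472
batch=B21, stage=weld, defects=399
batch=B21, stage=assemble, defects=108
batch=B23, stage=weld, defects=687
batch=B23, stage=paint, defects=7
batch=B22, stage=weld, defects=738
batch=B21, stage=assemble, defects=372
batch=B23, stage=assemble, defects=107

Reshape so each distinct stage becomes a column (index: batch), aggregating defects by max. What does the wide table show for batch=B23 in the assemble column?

Rows with batch=B23 and stage=assemble: defects values are 394, 90, 107.
max(394, 90, 107) = 394.

394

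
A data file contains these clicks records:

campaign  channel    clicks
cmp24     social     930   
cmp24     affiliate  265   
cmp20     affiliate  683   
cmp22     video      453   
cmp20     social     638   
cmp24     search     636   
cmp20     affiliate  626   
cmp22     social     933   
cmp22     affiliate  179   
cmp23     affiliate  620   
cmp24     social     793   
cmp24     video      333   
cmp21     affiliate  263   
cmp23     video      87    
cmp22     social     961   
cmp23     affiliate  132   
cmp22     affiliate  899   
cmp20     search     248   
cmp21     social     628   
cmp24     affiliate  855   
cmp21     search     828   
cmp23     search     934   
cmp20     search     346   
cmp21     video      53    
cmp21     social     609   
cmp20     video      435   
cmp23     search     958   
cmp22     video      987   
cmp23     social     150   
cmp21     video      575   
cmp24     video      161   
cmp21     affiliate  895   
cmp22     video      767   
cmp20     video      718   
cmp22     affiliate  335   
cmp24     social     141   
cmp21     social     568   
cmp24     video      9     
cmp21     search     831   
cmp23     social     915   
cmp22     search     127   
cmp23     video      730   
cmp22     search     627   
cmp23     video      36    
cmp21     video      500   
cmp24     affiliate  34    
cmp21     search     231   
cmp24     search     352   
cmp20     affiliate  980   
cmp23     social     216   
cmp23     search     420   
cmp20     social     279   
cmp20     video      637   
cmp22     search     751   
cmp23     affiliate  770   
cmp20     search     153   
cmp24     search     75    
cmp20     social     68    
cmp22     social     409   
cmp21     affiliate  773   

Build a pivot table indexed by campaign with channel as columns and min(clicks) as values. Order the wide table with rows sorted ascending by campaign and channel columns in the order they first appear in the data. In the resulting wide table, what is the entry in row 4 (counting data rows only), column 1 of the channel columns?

150

With rows sorted ascending by campaign, row 4 is campaign=cmp23. channel columns in first-appearance order: social, affiliate, video, search; column 1 is social.
Long rows with campaign=cmp23, channel=social: min(150, 915, 216) = 150.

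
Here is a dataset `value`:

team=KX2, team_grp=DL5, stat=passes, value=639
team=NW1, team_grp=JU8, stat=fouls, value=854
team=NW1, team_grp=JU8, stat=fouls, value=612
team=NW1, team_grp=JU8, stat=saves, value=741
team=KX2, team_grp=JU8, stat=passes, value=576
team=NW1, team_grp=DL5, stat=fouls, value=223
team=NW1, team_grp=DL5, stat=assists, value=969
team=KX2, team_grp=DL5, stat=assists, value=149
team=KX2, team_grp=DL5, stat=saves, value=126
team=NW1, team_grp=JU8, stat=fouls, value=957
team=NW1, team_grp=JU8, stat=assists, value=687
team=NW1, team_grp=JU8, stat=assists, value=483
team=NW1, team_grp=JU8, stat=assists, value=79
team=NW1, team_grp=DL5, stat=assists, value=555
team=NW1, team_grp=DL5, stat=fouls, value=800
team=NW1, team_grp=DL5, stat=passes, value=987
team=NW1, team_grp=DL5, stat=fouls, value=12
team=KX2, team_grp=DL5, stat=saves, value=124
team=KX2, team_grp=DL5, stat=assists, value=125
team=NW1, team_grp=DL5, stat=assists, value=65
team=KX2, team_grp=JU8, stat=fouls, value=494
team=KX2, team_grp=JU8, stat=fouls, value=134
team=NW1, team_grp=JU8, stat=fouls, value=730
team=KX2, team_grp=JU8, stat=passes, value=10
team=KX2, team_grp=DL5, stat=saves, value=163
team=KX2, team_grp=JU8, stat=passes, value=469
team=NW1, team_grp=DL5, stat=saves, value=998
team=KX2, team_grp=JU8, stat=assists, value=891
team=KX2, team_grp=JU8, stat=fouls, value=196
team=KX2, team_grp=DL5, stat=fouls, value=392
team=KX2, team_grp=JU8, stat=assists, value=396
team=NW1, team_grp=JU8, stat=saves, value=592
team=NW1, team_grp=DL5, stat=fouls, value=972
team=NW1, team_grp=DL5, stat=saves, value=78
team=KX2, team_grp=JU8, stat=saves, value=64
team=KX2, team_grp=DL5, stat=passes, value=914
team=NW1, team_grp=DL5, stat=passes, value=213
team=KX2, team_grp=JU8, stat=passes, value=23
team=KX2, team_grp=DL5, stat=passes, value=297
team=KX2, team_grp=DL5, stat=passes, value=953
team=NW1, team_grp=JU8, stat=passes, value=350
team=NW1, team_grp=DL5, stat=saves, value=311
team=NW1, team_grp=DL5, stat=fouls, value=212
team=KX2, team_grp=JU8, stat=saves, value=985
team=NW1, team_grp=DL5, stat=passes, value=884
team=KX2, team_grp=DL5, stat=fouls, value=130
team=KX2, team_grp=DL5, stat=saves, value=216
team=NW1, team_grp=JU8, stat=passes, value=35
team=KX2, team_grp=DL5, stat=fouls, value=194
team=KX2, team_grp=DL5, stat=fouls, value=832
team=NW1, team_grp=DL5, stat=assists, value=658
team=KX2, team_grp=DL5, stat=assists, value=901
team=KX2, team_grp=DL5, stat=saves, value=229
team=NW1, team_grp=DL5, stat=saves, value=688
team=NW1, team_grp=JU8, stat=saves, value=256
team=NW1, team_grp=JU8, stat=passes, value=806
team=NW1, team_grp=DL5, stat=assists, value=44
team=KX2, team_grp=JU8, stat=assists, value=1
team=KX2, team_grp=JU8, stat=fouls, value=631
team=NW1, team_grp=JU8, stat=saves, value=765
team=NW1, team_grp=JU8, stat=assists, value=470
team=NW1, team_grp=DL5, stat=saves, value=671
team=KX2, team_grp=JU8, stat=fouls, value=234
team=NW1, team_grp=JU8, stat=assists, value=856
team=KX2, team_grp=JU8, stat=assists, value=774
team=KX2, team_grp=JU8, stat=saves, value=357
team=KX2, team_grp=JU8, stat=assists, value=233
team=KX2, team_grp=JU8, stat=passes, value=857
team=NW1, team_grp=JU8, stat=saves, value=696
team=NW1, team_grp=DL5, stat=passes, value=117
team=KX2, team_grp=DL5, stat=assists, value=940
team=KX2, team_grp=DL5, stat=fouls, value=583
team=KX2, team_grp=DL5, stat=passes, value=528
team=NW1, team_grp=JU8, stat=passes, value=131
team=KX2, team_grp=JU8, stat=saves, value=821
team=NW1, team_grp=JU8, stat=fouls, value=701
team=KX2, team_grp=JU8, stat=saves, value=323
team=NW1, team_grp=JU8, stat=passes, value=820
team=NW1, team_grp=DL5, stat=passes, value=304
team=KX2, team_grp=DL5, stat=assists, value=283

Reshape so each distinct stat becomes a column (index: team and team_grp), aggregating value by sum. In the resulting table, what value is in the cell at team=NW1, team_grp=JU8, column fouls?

Rows with team=NW1, team_grp=JU8 and stat=fouls: value values are 854, 612, 957, 730, 701.
854 + 612 + 957 + 730 + 701 = 3854.

3854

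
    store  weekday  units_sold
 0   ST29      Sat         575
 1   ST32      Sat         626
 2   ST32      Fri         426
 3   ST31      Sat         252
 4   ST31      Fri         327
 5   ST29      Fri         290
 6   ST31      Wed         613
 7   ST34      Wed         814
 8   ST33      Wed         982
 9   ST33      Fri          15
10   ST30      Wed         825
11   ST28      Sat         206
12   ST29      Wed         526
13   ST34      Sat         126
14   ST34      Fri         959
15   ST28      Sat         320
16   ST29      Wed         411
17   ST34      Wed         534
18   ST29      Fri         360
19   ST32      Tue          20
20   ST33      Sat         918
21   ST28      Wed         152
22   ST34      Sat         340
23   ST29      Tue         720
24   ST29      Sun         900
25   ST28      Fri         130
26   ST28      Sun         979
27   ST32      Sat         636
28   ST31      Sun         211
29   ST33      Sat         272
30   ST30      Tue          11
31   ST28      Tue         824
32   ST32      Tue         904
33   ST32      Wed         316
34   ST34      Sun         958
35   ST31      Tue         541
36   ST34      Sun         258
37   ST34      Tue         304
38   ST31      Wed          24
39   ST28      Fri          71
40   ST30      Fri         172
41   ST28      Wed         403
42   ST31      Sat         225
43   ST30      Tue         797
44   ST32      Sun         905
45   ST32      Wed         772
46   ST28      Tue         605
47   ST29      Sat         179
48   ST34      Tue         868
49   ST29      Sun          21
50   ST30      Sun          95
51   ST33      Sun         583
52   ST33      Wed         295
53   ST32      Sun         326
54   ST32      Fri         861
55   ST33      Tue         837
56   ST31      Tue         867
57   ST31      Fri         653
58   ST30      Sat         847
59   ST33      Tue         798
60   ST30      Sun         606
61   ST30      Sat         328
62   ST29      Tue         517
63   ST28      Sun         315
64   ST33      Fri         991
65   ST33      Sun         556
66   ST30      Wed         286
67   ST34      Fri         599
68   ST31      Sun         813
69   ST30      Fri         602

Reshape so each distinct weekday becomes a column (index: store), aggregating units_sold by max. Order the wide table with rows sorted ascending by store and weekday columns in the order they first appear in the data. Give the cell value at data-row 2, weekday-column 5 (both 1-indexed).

With rows sorted ascending by store, row 2 is store=ST29. weekday columns in first-appearance order: Sat, Fri, Wed, Tue, Sun; column 5 is Sun.
Long rows with store=ST29, weekday=Sun: max(900, 21) = 900.

900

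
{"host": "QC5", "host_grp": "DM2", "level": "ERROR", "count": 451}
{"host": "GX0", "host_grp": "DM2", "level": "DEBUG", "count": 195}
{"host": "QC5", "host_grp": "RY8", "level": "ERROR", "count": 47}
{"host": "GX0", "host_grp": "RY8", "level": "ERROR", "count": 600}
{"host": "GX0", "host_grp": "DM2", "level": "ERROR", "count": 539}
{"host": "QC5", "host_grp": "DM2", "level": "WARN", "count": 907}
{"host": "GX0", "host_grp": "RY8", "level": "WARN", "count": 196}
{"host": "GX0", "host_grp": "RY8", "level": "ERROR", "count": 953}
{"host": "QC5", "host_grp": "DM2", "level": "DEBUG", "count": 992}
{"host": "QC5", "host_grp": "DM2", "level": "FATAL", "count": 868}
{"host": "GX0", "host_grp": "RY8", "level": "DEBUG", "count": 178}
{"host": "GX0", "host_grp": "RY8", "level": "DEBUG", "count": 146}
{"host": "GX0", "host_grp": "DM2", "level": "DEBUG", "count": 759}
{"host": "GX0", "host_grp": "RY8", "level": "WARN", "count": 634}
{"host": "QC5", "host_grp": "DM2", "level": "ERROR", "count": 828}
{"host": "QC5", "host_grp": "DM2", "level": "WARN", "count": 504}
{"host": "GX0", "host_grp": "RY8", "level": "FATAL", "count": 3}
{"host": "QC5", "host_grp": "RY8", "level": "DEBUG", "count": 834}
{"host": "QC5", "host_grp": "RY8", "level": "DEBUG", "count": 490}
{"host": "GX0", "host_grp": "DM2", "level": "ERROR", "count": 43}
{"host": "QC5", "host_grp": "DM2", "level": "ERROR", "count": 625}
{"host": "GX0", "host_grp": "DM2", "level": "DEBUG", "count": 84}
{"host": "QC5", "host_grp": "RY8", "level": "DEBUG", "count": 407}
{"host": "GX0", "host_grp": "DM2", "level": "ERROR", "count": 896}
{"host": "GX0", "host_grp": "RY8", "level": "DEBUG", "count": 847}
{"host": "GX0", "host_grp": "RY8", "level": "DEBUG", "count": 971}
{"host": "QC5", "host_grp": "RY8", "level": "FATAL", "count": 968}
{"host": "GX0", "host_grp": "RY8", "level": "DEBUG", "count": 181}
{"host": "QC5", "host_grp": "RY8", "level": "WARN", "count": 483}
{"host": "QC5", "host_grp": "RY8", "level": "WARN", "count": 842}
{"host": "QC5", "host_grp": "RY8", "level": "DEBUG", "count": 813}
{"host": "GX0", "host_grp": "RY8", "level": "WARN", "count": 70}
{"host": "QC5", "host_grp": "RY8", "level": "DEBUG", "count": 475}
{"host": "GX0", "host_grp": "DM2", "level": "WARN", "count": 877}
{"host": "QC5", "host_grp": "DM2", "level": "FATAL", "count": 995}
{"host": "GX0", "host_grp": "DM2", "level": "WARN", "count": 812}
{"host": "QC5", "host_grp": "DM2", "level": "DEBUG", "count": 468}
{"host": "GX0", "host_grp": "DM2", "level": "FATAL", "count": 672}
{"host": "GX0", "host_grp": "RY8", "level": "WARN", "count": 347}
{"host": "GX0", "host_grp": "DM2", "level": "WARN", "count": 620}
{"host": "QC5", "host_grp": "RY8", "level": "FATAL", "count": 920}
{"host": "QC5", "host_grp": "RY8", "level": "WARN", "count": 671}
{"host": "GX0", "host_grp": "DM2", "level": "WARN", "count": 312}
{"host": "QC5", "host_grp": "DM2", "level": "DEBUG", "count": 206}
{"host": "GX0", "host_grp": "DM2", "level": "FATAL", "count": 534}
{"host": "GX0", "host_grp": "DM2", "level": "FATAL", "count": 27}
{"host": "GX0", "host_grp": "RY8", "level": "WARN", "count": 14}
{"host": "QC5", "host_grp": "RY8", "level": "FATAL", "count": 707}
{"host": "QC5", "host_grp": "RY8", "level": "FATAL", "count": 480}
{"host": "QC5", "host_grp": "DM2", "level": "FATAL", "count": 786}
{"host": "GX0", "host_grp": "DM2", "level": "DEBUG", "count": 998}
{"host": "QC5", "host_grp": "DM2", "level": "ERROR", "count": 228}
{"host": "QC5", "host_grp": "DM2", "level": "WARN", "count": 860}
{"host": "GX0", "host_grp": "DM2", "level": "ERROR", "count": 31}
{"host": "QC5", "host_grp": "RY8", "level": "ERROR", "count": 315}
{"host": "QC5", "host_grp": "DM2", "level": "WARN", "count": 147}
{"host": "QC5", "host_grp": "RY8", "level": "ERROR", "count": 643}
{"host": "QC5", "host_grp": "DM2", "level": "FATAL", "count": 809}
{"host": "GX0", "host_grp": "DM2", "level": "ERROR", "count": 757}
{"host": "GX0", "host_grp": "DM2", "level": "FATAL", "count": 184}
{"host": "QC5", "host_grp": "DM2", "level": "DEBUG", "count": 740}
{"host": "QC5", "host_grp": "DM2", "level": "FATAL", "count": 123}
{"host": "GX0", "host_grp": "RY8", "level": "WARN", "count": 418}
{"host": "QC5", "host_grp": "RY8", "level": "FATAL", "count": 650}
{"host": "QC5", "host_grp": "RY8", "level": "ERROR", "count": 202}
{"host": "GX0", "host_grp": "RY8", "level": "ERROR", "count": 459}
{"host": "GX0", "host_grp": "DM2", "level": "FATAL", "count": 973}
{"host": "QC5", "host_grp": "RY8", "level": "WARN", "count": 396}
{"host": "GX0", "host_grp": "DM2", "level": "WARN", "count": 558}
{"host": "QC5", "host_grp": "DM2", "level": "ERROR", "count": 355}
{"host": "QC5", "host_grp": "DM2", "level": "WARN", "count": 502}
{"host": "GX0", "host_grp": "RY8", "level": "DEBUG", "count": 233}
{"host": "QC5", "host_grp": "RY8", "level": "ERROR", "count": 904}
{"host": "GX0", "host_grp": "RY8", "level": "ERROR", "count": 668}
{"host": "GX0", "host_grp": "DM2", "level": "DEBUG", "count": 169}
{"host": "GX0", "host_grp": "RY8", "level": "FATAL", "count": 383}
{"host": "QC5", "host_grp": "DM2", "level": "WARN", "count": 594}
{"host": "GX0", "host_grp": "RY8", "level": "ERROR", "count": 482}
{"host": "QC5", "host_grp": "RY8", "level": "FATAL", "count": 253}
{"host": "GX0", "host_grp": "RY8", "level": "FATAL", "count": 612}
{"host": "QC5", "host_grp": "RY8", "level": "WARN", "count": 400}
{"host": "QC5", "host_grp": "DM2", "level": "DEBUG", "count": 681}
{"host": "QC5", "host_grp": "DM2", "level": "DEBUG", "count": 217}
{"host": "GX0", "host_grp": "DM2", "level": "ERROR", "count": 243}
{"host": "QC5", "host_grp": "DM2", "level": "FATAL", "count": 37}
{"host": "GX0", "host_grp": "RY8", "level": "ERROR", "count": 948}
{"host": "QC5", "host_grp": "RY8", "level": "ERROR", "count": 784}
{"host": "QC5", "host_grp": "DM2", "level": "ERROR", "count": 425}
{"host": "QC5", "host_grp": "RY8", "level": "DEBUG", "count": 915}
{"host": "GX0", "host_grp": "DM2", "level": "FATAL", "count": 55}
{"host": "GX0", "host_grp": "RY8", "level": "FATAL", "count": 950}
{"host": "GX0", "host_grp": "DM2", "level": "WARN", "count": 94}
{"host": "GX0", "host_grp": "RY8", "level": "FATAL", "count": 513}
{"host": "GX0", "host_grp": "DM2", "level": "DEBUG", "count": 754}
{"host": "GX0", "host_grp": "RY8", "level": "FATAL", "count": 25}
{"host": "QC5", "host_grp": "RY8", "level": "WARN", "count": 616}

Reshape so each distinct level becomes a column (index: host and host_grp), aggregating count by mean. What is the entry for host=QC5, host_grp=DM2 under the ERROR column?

485.33

Rows with host=QC5, host_grp=DM2 and level=ERROR: count values are 451, 828, 625, 228, 355, 425.
(451 + 828 + 625 + 228 + 355 + 425) / 6 = 485.33.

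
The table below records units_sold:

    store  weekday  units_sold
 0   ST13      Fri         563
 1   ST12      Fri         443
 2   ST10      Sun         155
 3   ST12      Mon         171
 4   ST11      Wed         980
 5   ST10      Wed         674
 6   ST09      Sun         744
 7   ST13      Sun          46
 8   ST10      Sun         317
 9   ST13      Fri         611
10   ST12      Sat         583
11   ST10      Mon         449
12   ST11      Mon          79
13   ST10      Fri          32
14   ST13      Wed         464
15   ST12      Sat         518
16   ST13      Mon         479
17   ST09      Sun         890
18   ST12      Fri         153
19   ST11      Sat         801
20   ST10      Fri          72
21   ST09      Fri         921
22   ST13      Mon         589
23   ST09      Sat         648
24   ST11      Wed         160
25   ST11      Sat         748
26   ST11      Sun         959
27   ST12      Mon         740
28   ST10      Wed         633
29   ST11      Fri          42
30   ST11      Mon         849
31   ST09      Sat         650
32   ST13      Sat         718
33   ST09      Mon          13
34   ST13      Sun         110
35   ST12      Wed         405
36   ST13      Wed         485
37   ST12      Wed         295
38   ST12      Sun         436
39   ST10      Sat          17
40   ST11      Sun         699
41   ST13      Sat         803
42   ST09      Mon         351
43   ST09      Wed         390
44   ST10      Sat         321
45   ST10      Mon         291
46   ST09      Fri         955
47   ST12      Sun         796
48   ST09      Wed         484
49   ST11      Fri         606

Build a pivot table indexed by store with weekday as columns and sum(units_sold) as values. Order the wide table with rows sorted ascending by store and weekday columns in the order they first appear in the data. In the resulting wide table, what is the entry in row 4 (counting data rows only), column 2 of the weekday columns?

1232

With rows sorted ascending by store, row 4 is store=ST12. weekday columns in first-appearance order: Fri, Sun, Mon, Wed, Sat; column 2 is Sun.
Long rows with store=ST12, weekday=Sun: 436 + 796 = 1232.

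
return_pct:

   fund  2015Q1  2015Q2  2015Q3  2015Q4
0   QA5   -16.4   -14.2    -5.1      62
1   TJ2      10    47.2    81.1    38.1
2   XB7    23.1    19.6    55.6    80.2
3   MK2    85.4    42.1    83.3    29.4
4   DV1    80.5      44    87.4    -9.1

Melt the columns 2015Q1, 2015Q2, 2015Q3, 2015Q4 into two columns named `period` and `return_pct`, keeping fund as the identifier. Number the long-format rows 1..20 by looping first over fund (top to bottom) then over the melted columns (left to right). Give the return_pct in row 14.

42.1

20 rows total (5 × 4). Row 14: index ⌊(14-1)/4⌋ = 3 into fund → MK2; (14-1) mod 4 = 1 into the melted columns → 2015Q2.
So row 14 is (MK2, 2015Q2, 42.1); return_pct = 42.1.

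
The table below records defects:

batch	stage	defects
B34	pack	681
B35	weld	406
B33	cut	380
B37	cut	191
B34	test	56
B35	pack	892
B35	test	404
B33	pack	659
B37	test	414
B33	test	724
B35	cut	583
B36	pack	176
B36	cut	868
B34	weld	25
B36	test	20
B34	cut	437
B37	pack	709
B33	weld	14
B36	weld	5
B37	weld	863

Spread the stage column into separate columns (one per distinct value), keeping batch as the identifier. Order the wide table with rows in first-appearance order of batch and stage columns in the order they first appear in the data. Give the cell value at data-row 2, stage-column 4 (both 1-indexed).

With rows in first-appearance order of batch, row 2 is batch=B35. stage columns in first-appearance order: pack, weld, cut, test; column 4 is test.
Long rows with batch=B35, stage=test: defects = 404.

404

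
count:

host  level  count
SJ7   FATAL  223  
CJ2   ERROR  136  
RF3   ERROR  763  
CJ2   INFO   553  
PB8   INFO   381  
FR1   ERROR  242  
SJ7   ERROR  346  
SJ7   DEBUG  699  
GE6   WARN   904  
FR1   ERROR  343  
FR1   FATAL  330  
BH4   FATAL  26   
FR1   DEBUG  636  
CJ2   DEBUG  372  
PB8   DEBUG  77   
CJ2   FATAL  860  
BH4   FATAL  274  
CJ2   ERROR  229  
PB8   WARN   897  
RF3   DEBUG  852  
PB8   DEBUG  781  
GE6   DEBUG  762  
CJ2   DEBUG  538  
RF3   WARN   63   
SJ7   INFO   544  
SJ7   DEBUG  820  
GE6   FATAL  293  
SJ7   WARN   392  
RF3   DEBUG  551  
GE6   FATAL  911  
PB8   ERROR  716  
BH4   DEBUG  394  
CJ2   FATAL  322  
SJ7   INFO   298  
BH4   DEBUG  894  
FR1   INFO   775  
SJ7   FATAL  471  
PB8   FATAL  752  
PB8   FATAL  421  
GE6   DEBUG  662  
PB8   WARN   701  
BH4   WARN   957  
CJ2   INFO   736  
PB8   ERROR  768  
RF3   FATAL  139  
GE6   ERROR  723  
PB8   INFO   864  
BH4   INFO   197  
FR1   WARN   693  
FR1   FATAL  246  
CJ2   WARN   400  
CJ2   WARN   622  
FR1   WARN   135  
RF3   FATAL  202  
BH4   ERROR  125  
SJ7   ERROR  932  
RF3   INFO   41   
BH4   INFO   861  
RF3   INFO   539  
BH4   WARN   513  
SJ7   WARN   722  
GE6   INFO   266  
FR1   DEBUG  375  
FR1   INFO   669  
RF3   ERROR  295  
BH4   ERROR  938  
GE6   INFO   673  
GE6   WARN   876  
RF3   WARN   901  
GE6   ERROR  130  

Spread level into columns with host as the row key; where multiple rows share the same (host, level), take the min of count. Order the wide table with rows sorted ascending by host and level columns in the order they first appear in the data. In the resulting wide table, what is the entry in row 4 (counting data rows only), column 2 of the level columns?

130

With rows sorted ascending by host, row 4 is host=GE6. level columns in first-appearance order: FATAL, ERROR, INFO, DEBUG, WARN; column 2 is ERROR.
Long rows with host=GE6, level=ERROR: min(723, 130) = 130.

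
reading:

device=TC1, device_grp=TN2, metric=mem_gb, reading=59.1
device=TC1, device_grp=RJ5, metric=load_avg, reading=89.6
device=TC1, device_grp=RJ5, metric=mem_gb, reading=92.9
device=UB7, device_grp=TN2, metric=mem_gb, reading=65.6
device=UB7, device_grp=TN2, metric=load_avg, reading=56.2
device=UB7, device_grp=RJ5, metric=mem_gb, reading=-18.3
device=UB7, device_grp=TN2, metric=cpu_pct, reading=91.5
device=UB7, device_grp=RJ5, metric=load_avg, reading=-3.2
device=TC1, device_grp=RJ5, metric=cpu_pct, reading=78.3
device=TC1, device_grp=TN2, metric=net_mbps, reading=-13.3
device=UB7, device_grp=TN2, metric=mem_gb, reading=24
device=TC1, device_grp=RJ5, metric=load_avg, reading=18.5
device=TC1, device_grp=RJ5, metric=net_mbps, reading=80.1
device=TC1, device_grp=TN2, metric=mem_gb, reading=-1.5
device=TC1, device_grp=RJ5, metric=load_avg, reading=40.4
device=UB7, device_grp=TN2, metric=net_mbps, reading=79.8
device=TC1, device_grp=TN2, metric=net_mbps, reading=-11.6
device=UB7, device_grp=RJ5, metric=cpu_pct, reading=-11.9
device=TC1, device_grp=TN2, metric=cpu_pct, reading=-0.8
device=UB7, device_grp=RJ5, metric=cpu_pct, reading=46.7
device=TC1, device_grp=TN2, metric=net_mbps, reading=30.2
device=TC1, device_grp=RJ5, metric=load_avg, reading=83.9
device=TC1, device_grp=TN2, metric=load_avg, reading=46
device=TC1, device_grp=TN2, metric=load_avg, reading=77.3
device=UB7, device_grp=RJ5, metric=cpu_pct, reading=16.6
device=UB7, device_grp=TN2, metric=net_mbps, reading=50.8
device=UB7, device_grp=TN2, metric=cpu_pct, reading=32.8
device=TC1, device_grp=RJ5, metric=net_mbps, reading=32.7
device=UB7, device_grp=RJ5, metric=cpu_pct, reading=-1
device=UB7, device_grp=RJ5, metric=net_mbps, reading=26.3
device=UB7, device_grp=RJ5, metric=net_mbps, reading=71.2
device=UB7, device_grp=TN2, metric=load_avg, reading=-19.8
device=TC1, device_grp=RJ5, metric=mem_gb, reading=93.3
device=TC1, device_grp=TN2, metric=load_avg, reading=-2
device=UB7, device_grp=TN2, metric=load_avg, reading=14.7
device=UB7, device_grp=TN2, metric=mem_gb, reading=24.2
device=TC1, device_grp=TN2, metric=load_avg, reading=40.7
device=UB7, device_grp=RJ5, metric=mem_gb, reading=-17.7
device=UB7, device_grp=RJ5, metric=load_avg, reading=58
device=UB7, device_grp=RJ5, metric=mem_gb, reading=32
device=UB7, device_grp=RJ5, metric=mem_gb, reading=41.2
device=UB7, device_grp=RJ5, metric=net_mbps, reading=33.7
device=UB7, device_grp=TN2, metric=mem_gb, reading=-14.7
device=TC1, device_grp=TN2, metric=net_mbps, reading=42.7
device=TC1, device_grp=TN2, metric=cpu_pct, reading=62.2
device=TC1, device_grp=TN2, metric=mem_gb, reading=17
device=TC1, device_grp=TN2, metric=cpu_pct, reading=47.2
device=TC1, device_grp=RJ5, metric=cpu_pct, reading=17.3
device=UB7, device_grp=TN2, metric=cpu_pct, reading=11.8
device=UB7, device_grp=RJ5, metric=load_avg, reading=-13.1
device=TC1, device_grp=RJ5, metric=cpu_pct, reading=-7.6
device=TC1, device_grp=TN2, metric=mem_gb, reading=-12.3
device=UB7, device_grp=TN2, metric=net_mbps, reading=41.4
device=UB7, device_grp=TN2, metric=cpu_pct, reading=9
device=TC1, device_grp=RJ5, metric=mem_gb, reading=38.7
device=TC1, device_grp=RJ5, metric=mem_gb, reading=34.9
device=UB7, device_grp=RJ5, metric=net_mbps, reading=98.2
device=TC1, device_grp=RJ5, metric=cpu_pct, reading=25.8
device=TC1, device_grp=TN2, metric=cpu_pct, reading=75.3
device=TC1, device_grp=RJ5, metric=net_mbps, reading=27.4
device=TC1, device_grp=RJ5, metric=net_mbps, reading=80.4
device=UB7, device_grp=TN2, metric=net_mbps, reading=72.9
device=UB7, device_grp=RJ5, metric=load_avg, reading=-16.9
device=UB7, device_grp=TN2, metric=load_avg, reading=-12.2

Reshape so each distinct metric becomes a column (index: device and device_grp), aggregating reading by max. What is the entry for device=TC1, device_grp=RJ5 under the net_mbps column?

Rows with device=TC1, device_grp=RJ5 and metric=net_mbps: reading values are 80.1, 32.7, 27.4, 80.4.
max(80.1, 32.7, 27.4, 80.4) = 80.4.

80.4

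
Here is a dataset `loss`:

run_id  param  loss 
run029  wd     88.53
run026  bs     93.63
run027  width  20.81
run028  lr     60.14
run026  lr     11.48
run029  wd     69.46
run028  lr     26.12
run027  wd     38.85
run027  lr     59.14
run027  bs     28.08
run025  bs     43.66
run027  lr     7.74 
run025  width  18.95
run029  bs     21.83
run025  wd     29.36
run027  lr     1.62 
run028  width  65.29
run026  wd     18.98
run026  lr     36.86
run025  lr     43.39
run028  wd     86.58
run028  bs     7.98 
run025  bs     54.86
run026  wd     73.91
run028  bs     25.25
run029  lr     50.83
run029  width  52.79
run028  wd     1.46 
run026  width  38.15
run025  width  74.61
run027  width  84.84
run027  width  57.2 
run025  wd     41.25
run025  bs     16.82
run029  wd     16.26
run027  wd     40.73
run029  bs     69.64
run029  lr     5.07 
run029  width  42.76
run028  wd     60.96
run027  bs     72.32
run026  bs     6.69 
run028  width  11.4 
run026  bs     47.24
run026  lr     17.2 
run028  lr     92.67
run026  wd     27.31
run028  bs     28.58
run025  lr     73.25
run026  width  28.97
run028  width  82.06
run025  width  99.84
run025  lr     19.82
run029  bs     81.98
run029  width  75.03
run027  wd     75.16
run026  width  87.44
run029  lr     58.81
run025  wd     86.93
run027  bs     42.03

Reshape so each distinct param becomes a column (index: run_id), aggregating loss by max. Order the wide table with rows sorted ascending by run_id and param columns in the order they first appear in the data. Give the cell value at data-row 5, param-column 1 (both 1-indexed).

With rows sorted ascending by run_id, row 5 is run_id=run029. param columns in first-appearance order: wd, bs, width, lr; column 1 is wd.
Long rows with run_id=run029, param=wd: max(88.53, 69.46, 16.26) = 88.53.

88.53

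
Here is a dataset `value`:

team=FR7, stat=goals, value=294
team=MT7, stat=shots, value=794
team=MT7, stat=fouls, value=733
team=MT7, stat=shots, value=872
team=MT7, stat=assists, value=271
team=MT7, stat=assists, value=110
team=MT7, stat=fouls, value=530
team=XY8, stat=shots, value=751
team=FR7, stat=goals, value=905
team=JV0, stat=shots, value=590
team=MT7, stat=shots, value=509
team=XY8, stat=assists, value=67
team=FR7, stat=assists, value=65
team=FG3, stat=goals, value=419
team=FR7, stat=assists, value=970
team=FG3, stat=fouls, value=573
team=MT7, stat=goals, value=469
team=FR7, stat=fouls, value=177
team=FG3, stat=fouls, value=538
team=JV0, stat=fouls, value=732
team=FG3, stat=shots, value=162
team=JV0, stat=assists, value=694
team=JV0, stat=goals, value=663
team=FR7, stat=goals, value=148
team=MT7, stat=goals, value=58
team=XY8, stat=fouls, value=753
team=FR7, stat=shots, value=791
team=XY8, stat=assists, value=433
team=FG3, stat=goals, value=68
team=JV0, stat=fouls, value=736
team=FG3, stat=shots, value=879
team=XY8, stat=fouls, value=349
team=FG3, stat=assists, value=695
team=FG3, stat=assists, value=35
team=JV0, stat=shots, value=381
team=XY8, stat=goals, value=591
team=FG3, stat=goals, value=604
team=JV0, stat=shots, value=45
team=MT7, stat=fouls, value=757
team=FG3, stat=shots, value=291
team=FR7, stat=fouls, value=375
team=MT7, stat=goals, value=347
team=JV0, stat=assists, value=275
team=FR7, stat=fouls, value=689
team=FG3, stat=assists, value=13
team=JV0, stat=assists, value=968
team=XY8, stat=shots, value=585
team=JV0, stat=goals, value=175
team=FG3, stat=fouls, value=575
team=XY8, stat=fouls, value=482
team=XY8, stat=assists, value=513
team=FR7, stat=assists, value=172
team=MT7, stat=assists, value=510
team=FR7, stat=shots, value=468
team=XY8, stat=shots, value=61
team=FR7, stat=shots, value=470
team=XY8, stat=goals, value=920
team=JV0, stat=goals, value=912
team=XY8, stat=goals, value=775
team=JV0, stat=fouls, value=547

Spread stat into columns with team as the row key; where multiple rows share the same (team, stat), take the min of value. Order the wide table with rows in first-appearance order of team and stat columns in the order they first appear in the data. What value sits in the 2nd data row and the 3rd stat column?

With rows in first-appearance order of team, row 2 is team=MT7. stat columns in first-appearance order: goals, shots, fouls, assists; column 3 is fouls.
Long rows with team=MT7, stat=fouls: min(733, 530, 757) = 530.

530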